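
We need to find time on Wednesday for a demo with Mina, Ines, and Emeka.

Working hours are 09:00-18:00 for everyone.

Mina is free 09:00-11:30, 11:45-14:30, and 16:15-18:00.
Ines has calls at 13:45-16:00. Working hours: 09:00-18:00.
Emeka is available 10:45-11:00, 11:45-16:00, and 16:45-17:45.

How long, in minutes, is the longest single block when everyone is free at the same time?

Ines free within 09:00–18:00: 09:00–13:45, 16:00–18:00.
Mina ∩ Ines: 09:00–11:30, 11:45–13:45, 16:15–18:00.
Mina ∩ Ines ∩ Emeka: 10:45–11:00, 11:45–13:45, 16:45–17:45.
Common window lengths: 15, 120, 60 min; longest is 120.

120 minutes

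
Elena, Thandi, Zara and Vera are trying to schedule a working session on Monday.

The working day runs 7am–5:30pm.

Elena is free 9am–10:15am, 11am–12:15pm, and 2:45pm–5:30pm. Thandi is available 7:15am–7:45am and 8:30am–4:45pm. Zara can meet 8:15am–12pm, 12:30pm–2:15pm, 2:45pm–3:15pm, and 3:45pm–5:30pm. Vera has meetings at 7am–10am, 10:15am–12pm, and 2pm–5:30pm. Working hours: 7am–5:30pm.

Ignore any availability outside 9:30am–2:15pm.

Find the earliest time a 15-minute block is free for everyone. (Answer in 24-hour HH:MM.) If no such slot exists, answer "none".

Vera free within 07:00–17:30: 10:00–10:15, 12:00–14:00.
Elena ∩ Thandi: 09:00–10:15, 11:00–12:15, 14:45–16:45.
Elena ∩ Thandi ∩ Zara: 09:00–10:15, 11:00–12:00, 14:45–15:15, 15:45–16:45.
Elena ∩ Thandi ∩ Zara ∩ Vera: 10:00–10:15.
Restricted to 09:30–14:15: 10:00–10:15.
Windows ≥ 15 min: 10:00–10:15.
Earliest such window starts at 10:00.

10:00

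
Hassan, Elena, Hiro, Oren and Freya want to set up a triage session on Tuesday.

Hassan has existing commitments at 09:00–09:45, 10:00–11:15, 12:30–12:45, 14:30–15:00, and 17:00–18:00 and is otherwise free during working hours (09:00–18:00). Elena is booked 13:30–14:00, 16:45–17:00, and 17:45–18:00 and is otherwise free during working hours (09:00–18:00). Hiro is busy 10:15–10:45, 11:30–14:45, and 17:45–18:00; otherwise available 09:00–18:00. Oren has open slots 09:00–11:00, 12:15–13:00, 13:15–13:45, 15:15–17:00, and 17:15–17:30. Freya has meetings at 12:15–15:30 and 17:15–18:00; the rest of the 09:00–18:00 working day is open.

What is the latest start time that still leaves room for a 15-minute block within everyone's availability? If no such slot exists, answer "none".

16:30

Hassan free within 09:00–18:00: 09:45–10:00, 11:15–12:30, 12:45–14:30, 15:00–17:00.
Elena free within 09:00–18:00: 09:00–13:30, 14:00–16:45, 17:00–17:45.
Hiro free within 09:00–18:00: 09:00–10:15, 10:45–11:30, 14:45–17:45.
Freya free within 09:00–18:00: 09:00–12:15, 15:30–17:15.
Hassan ∩ Elena: 09:45–10:00, 11:15–12:30, 12:45–13:30, 14:00–14:30, 15:00–16:45.
Hassan ∩ Elena ∩ Hiro: 09:45–10:00, 11:15–11:30, 15:00–16:45.
Hassan ∩ Elena ∩ Hiro ∩ Oren: 09:45–10:00, 15:15–16:45.
Hassan ∩ Elena ∩ Hiro ∩ Oren ∩ Freya: 09:45–10:00, 15:30–16:45.
Windows ≥ 15 min: 09:45–10:00, 15:30–16:45.
Latest start in the last window 15:30–16:45 is 16:45 − 15 min = 16:30.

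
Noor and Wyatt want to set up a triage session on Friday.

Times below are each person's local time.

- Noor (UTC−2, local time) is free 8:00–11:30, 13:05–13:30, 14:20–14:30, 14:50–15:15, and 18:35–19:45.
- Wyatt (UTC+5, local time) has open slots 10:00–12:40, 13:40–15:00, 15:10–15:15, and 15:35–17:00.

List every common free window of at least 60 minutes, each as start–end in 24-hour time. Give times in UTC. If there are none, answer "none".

Noor → UTC: 10:00–13:30, 15:05–15:30, 16:20–16:30, 16:50–17:15, 20:35–21:45.
Wyatt → UTC: 05:00–07:40, 08:40–10:00, 10:10–10:15, 10:35–12:00.
Noor ∩ Wyatt: 10:10–10:15, 10:35–12:00.
Windows ≥ 60 min: 10:35–12:00.

10:35–12:00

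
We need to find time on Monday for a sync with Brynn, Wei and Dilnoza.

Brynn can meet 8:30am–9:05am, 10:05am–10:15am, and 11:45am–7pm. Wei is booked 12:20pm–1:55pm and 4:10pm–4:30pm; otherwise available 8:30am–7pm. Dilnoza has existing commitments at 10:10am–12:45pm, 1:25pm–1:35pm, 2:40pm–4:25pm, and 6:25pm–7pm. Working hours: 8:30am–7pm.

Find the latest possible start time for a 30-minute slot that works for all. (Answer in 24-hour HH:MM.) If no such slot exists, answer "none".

17:55

Wei free within 08:30–19:00: 08:30–12:20, 13:55–16:10, 16:30–19:00.
Dilnoza free within 08:30–19:00: 08:30–10:10, 12:45–13:25, 13:35–14:40, 16:25–18:25.
Brynn ∩ Wei: 08:30–09:05, 10:05–10:15, 11:45–12:20, 13:55–16:10, 16:30–19:00.
Brynn ∩ Wei ∩ Dilnoza: 08:30–09:05, 10:05–10:10, 13:55–14:40, 16:30–18:25.
Windows ≥ 30 min: 08:30–09:05, 13:55–14:40, 16:30–18:25.
Latest start in the last window 16:30–18:25 is 18:25 − 30 min = 17:55.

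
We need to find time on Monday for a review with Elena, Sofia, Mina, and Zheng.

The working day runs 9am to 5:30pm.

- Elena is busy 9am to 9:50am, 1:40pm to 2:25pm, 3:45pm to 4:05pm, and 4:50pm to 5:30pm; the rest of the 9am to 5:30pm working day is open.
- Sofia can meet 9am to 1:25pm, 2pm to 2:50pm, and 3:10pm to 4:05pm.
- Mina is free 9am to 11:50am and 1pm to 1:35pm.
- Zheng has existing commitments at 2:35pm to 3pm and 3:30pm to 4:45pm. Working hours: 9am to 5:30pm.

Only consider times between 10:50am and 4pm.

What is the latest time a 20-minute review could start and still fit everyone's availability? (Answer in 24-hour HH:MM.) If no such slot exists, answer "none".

13:05

Elena free within 09:00–17:30: 09:50–13:40, 14:25–15:45, 16:05–16:50.
Zheng free within 09:00–17:30: 09:00–14:35, 15:00–15:30, 16:45–17:30.
Elena ∩ Sofia: 09:50–13:25, 14:25–14:50, 15:10–15:45.
Elena ∩ Sofia ∩ Mina: 09:50–11:50, 13:00–13:25.
Elena ∩ Sofia ∩ Mina ∩ Zheng: 09:50–11:50, 13:00–13:25.
Restricted to 10:50–16:00: 10:50–11:50, 13:00–13:25.
Windows ≥ 20 min: 10:50–11:50, 13:00–13:25.
Latest start in the last window 13:00–13:25 is 13:25 − 20 min = 13:05.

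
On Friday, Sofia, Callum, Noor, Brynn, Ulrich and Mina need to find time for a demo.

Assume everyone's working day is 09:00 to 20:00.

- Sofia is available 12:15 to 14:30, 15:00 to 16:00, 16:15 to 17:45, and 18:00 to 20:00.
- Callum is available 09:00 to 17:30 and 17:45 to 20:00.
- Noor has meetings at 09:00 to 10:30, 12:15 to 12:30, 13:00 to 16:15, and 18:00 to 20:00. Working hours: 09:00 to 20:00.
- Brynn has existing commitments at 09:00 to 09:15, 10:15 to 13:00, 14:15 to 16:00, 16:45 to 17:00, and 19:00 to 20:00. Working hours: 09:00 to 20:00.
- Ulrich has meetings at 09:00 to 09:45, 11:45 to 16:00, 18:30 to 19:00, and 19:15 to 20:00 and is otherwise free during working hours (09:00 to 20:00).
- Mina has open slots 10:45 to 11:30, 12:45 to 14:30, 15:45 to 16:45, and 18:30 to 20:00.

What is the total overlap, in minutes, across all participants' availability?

Noor free within 09:00–20:00: 10:30–12:15, 12:30–13:00, 16:15–18:00.
Brynn free within 09:00–20:00: 09:15–10:15, 13:00–14:15, 16:00–16:45, 17:00–19:00.
Ulrich free within 09:00–20:00: 09:45–11:45, 16:00–18:30, 19:00–19:15.
Sofia ∩ Callum: 12:15–14:30, 15:00–16:00, 16:15–17:30, 18:00–20:00.
Sofia ∩ Callum ∩ Noor: 12:30–13:00, 16:15–17:30.
Sofia ∩ Callum ∩ Noor ∩ Brynn: 16:15–16:45, 17:00–17:30.
Sofia ∩ Callum ∩ Noor ∩ Brynn ∩ Ulrich: 16:15–16:45, 17:00–17:30.
Sofia ∩ Callum ∩ Noor ∩ Brynn ∩ Ulrich ∩ Mina: 16:15–16:45.
Total common minutes: 30.

30 minutes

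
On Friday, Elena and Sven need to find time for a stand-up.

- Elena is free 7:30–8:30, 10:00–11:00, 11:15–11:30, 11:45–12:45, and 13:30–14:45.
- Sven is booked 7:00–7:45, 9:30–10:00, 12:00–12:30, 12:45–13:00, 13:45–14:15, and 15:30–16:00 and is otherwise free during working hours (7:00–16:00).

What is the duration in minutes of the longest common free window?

60 minutes

Sven free within 07:00–16:00: 07:45–09:30, 10:00–12:00, 12:30–12:45, 13:00–13:45, 14:15–15:30.
Elena ∩ Sven: 07:45–08:30, 10:00–11:00, 11:15–11:30, 11:45–12:00, 12:30–12:45, 13:30–13:45, 14:15–14:45.
Common window lengths: 45, 60, 15, 15, 15, 15, 30 min; longest is 60.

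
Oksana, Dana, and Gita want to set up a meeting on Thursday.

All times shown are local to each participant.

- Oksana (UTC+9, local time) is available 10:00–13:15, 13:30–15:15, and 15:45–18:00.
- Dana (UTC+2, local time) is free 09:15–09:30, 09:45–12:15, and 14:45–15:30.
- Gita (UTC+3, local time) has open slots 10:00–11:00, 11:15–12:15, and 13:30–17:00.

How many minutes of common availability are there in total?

Oksana → UTC: 01:00–04:15, 04:30–06:15, 06:45–09:00.
Dana → UTC: 07:15–07:30, 07:45–10:15, 12:45–13:30.
Gita → UTC: 07:00–08:00, 08:15–09:15, 10:30–14:00.
Oksana ∩ Dana: 07:15–07:30, 07:45–09:00.
Oksana ∩ Dana ∩ Gita: 07:15–07:30, 07:45–08:00, 08:15–09:00.
Total common minutes: 15 + 15 + 45 = 75.

75 minutes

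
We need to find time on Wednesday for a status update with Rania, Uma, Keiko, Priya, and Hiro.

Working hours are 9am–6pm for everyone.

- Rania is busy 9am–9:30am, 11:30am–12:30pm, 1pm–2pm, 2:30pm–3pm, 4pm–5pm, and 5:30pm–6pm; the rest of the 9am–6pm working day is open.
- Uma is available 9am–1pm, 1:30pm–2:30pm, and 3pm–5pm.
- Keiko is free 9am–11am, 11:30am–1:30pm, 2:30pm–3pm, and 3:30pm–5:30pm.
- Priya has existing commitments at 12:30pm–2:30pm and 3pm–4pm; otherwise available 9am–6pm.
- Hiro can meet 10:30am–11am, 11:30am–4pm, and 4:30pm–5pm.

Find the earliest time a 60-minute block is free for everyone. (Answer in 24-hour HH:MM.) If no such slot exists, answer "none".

none

Rania free within 09:00–18:00: 09:30–11:30, 12:30–13:00, 14:00–14:30, 15:00–16:00, 17:00–17:30.
Priya free within 09:00–18:00: 09:00–12:30, 14:30–15:00, 16:00–18:00.
Rania ∩ Uma: 09:30–11:30, 12:30–13:00, 14:00–14:30, 15:00–16:00.
Rania ∩ Uma ∩ Keiko: 09:30–11:00, 12:30–13:00, 15:30–16:00.
Rania ∩ Uma ∩ Keiko ∩ Priya: 09:30–11:00.
Rania ∩ Uma ∩ Keiko ∩ Priya ∩ Hiro: 10:30–11:00.
Windows ≥ 60 min: (none).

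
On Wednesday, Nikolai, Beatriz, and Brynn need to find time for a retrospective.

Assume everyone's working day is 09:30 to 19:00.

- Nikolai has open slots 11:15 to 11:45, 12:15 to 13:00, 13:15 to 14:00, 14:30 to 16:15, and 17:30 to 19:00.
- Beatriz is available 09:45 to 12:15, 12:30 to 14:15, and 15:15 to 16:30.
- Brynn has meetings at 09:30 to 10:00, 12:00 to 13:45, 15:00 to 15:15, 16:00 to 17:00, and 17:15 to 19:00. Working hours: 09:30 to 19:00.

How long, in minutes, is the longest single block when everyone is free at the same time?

Brynn free within 09:30–19:00: 10:00–12:00, 13:45–15:00, 15:15–16:00, 17:00–17:15.
Nikolai ∩ Beatriz: 11:15–11:45, 12:30–13:00, 13:15–14:00, 15:15–16:15.
Nikolai ∩ Beatriz ∩ Brynn: 11:15–11:45, 13:45–14:00, 15:15–16:00.
Common window lengths: 30, 15, 45 min; longest is 45.

45 minutes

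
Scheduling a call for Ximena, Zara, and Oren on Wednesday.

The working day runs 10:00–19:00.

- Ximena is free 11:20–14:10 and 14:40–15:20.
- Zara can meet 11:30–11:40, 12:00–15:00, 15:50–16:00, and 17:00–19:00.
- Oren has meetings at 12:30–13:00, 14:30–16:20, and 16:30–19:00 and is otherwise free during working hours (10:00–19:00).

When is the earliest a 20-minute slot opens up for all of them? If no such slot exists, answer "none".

Oren free within 10:00–19:00: 10:00–12:30, 13:00–14:30, 16:20–16:30.
Ximena ∩ Zara: 11:30–11:40, 12:00–14:10, 14:40–15:00.
Ximena ∩ Zara ∩ Oren: 11:30–11:40, 12:00–12:30, 13:00–14:10.
Windows ≥ 20 min: 12:00–12:30, 13:00–14:10.
Earliest such window starts at 12:00.

12:00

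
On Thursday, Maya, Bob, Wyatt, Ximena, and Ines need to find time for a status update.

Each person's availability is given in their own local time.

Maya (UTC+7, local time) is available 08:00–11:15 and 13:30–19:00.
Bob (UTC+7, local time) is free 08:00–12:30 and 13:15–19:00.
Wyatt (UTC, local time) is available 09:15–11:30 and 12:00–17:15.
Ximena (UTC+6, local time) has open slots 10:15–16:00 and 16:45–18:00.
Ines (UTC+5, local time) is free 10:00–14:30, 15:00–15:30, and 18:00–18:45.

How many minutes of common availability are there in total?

Maya → UTC: 01:00–04:15, 06:30–12:00.
Bob → UTC: 01:00–05:30, 06:15–12:00.
Wyatt → UTC: 09:15–11:30, 12:00–17:15.
Ximena → UTC: 04:15–10:00, 10:45–12:00.
Ines → UTC: 05:00–09:30, 10:00–10:30, 13:00–13:45.
Maya ∩ Bob: 01:00–04:15, 06:30–12:00.
Maya ∩ Bob ∩ Wyatt: 09:15–11:30.
Maya ∩ Bob ∩ Wyatt ∩ Ximena: 09:15–10:00, 10:45–11:30.
Maya ∩ Bob ∩ Wyatt ∩ Ximena ∩ Ines: 09:15–09:30.
Total common minutes: 15.

15 minutes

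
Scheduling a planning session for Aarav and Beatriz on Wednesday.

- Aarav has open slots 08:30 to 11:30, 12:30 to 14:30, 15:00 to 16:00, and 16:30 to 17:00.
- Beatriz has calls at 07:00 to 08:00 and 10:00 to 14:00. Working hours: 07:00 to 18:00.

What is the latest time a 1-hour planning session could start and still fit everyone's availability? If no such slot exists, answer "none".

Beatriz free within 07:00–18:00: 08:00–10:00, 14:00–18:00.
Aarav ∩ Beatriz: 08:30–10:00, 14:00–14:30, 15:00–16:00, 16:30–17:00.
Windows ≥ 60 min: 08:30–10:00, 15:00–16:00.
Latest start in the last window 15:00–16:00 is 16:00 − 60 min = 15:00.

15:00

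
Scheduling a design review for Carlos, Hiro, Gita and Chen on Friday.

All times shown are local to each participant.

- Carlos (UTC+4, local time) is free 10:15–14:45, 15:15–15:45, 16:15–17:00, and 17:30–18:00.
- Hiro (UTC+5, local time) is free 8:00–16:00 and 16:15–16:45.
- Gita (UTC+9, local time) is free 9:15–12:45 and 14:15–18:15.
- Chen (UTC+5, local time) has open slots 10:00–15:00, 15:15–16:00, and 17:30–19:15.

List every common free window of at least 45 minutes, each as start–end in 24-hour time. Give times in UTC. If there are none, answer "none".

Carlos → UTC: 06:15–10:45, 11:15–11:45, 12:15–13:00, 13:30–14:00.
Hiro → UTC: 03:00–11:00, 11:15–11:45.
Gita → UTC: 00:15–03:45, 05:15–09:15.
Chen → UTC: 05:00–10:00, 10:15–11:00, 12:30–14:15.
Carlos ∩ Hiro: 06:15–10:45, 11:15–11:45.
Carlos ∩ Hiro ∩ Gita: 06:15–09:15.
Carlos ∩ Hiro ∩ Gita ∩ Chen: 06:15–09:15.
Windows ≥ 45 min: 06:15–09:15.

06:15–09:15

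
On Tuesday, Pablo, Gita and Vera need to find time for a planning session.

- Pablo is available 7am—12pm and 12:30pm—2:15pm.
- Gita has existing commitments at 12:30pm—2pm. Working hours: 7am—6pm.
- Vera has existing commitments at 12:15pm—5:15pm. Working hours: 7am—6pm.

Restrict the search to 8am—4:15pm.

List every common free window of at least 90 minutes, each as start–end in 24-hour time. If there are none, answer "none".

Gita free within 07:00–18:00: 07:00–12:30, 14:00–18:00.
Vera free within 07:00–18:00: 07:00–12:15, 17:15–18:00.
Pablo ∩ Gita: 07:00–12:00, 14:00–14:15.
Pablo ∩ Gita ∩ Vera: 07:00–12:00.
Restricted to 08:00–16:15: 08:00–12:00.
Windows ≥ 90 min: 08:00–12:00.

08:00–12:00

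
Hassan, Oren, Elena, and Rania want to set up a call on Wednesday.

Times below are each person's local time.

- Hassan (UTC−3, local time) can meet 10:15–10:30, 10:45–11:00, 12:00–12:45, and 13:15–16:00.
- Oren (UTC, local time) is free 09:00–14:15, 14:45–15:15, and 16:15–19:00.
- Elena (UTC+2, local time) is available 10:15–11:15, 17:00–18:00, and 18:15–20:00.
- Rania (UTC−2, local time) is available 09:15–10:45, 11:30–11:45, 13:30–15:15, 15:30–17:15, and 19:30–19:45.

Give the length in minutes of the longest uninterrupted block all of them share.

Hassan → UTC: 13:15–13:30, 13:45–14:00, 15:00–15:45, 16:15–19:00.
Oren → UTC: 09:00–14:15, 14:45–15:15, 16:15–19:00.
Elena → UTC: 08:15–09:15, 15:00–16:00, 16:15–18:00.
Rania → UTC: 11:15–12:45, 13:30–13:45, 15:30–17:15, 17:30–19:15, 21:30–21:45.
Hassan ∩ Oren: 13:15–13:30, 13:45–14:00, 15:00–15:15, 16:15–19:00.
Hassan ∩ Oren ∩ Elena: 15:00–15:15, 16:15–18:00.
Hassan ∩ Oren ∩ Elena ∩ Rania: 16:15–17:15, 17:30–18:00.
Common window lengths: 60, 30 min; longest is 60.

60 minutes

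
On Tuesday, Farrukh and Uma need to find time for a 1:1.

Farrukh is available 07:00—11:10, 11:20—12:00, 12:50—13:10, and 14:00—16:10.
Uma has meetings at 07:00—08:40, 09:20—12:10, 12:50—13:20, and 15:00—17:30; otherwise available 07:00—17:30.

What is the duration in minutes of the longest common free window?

Uma free within 07:00–17:30: 08:40–09:20, 12:10–12:50, 13:20–15:00.
Farrukh ∩ Uma: 08:40–09:20, 14:00–15:00.
Common window lengths: 40, 60 min; longest is 60.

60 minutes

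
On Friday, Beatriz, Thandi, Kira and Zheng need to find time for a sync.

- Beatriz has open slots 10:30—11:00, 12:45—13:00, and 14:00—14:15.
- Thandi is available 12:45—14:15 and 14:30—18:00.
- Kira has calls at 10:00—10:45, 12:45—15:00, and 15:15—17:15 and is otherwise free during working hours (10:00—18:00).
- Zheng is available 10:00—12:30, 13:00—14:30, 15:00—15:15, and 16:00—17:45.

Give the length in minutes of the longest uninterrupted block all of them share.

Kira free within 10:00–18:00: 10:45–12:45, 15:00–15:15, 17:15–18:00.
Beatriz ∩ Thandi: 12:45–13:00, 14:00–14:15.
Beatriz ∩ Thandi ∩ Kira: (none).
Beatriz ∩ Thandi ∩ Kira ∩ Zheng: (none).
No common window.

0 minutes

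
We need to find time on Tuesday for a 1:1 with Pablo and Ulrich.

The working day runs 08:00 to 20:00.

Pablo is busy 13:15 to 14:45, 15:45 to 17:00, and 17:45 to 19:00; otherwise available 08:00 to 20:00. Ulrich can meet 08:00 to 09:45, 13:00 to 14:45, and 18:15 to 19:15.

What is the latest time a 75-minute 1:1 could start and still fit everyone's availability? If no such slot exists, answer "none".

08:30

Pablo free within 08:00–20:00: 08:00–13:15, 14:45–15:45, 17:00–17:45, 19:00–20:00.
Pablo ∩ Ulrich: 08:00–09:45, 13:00–13:15, 19:00–19:15.
Windows ≥ 75 min: 08:00–09:45.
Latest start in the last window 08:00–09:45 is 09:45 − 75 min = 08:30.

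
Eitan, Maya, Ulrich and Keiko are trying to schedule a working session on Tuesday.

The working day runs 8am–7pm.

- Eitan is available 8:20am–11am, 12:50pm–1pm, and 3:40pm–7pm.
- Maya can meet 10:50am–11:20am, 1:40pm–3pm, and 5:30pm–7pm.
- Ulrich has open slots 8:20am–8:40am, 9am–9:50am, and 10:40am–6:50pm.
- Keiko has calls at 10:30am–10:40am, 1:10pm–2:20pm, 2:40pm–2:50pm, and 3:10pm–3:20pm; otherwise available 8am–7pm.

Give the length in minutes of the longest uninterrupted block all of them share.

80 minutes

Keiko free within 08:00–19:00: 08:00–10:30, 10:40–13:10, 14:20–14:40, 14:50–15:10, 15:20–19:00.
Eitan ∩ Maya: 10:50–11:00, 17:30–19:00.
Eitan ∩ Maya ∩ Ulrich: 10:50–11:00, 17:30–18:50.
Eitan ∩ Maya ∩ Ulrich ∩ Keiko: 10:50–11:00, 17:30–18:50.
Common window lengths: 10, 80 min; longest is 80.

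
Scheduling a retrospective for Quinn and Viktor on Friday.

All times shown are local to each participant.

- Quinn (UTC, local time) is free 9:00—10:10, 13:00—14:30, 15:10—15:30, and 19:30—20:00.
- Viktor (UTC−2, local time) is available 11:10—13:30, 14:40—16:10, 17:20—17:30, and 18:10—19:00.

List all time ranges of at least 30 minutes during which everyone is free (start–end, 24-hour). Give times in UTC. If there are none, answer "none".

Quinn → UTC: 09:00–10:10, 13:00–14:30, 15:10–15:30, 19:30–20:00.
Viktor → UTC: 13:10–15:30, 16:40–18:10, 19:20–19:30, 20:10–21:00.
Quinn ∩ Viktor: 13:10–14:30, 15:10–15:30.
Windows ≥ 30 min: 13:10–14:30.

13:10–14:30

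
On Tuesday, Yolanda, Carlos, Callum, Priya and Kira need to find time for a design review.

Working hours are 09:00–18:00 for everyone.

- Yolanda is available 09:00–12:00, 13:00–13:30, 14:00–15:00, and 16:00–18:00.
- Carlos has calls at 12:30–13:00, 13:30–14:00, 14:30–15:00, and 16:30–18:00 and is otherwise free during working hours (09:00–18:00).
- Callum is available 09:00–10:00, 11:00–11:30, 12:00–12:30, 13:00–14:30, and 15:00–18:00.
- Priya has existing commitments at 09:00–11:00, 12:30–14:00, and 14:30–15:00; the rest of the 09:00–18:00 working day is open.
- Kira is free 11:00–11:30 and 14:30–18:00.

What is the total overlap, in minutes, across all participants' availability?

60 minutes

Carlos free within 09:00–18:00: 09:00–12:30, 13:00–13:30, 14:00–14:30, 15:00–16:30.
Priya free within 09:00–18:00: 11:00–12:30, 14:00–14:30, 15:00–18:00.
Yolanda ∩ Carlos: 09:00–12:00, 13:00–13:30, 14:00–14:30, 16:00–16:30.
Yolanda ∩ Carlos ∩ Callum: 09:00–10:00, 11:00–11:30, 13:00–13:30, 14:00–14:30, 16:00–16:30.
Yolanda ∩ Carlos ∩ Callum ∩ Priya: 11:00–11:30, 14:00–14:30, 16:00–16:30.
Yolanda ∩ Carlos ∩ Callum ∩ Priya ∩ Kira: 11:00–11:30, 16:00–16:30.
Total common minutes: 30 + 30 = 60.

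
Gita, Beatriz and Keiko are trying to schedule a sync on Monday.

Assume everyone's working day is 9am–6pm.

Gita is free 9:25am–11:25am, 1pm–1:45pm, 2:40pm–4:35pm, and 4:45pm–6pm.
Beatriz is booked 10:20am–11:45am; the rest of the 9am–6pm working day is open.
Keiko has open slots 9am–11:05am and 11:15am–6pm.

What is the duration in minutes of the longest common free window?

Beatriz free within 09:00–18:00: 09:00–10:20, 11:45–18:00.
Gita ∩ Beatriz: 09:25–10:20, 13:00–13:45, 14:40–16:35, 16:45–18:00.
Gita ∩ Beatriz ∩ Keiko: 09:25–10:20, 13:00–13:45, 14:40–16:35, 16:45–18:00.
Common window lengths: 55, 45, 115, 75 min; longest is 115.

115 minutes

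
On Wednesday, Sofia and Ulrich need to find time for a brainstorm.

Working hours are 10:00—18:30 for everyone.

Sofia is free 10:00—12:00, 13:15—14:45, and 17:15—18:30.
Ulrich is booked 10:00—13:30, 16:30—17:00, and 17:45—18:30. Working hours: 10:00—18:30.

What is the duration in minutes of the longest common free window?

Ulrich free within 10:00–18:30: 13:30–16:30, 17:00–17:45.
Sofia ∩ Ulrich: 13:30–14:45, 17:15–17:45.
Common window lengths: 75, 30 min; longest is 75.

75 minutes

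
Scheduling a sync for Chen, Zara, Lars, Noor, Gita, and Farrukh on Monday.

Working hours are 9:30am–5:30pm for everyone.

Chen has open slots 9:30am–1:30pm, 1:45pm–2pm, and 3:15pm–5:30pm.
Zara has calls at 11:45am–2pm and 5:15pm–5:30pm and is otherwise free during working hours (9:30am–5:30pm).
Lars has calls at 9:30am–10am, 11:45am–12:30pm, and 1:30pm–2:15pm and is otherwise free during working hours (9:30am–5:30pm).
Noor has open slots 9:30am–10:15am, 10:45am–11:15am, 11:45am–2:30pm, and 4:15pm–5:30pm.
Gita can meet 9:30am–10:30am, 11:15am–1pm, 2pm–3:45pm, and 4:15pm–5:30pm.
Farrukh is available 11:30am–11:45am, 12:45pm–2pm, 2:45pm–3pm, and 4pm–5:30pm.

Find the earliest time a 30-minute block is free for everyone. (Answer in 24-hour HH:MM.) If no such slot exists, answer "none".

16:15

Zara free within 09:30–17:30: 09:30–11:45, 14:00–17:15.
Lars free within 09:30–17:30: 10:00–11:45, 12:30–13:30, 14:15–17:30.
Chen ∩ Zara: 09:30–11:45, 15:15–17:15.
Chen ∩ Zara ∩ Lars: 10:00–11:45, 15:15–17:15.
Chen ∩ Zara ∩ Lars ∩ Noor: 10:00–10:15, 10:45–11:15, 16:15–17:15.
Chen ∩ Zara ∩ Lars ∩ Noor ∩ Gita: 10:00–10:15, 16:15–17:15.
Chen ∩ Zara ∩ Lars ∩ Noor ∩ Gita ∩ Farrukh: 16:15–17:15.
Windows ≥ 30 min: 16:15–17:15.
Earliest such window starts at 16:15.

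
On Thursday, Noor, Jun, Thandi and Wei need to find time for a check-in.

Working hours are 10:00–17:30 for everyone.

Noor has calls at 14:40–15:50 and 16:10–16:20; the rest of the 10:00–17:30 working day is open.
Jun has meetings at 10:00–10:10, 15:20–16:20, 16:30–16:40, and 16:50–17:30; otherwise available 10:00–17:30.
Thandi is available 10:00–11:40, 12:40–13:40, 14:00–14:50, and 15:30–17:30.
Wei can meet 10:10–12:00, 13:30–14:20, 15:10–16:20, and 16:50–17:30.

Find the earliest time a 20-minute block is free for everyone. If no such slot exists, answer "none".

Noor free within 10:00–17:30: 10:00–14:40, 15:50–16:10, 16:20–17:30.
Jun free within 10:00–17:30: 10:10–15:20, 16:20–16:30, 16:40–16:50.
Noor ∩ Jun: 10:10–14:40, 16:20–16:30, 16:40–16:50.
Noor ∩ Jun ∩ Thandi: 10:10–11:40, 12:40–13:40, 14:00–14:40, 16:20–16:30, 16:40–16:50.
Noor ∩ Jun ∩ Thandi ∩ Wei: 10:10–11:40, 13:30–13:40, 14:00–14:20.
Windows ≥ 20 min: 10:10–11:40, 14:00–14:20.
Earliest such window starts at 10:10.

10:10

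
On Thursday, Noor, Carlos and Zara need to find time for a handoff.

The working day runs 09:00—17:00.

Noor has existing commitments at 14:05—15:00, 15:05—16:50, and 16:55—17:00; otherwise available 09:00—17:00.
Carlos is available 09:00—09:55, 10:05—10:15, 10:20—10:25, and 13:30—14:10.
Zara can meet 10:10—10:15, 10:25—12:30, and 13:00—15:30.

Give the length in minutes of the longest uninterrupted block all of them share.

Noor free within 09:00–17:00: 09:00–14:05, 15:00–15:05, 16:50–16:55.
Noor ∩ Carlos: 09:00–09:55, 10:05–10:15, 10:20–10:25, 13:30–14:05.
Noor ∩ Carlos ∩ Zara: 10:10–10:15, 13:30–14:05.
Common window lengths: 5, 35 min; longest is 35.

35 minutes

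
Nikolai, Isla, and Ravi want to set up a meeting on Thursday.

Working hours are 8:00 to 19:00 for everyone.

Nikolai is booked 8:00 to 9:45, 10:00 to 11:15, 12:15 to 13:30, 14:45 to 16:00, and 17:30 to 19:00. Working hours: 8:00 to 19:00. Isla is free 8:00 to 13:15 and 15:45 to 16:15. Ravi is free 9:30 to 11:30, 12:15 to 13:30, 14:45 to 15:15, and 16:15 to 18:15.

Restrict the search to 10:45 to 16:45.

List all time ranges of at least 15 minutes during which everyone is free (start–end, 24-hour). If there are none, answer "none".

11:15–11:30

Nikolai free within 08:00–19:00: 09:45–10:00, 11:15–12:15, 13:30–14:45, 16:00–17:30.
Nikolai ∩ Isla: 09:45–10:00, 11:15–12:15, 16:00–16:15.
Nikolai ∩ Isla ∩ Ravi: 09:45–10:00, 11:15–11:30.
Restricted to 10:45–16:45: 11:15–11:30.
Windows ≥ 15 min: 11:15–11:30.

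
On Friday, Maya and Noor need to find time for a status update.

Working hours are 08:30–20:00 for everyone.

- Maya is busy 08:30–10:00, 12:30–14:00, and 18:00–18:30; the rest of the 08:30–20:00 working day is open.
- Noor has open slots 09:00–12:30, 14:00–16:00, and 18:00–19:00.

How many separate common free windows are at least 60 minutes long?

2

Maya free within 08:30–20:00: 10:00–12:30, 14:00–18:00, 18:30–20:00.
Maya ∩ Noor: 10:00–12:30, 14:00–16:00, 18:30–19:00.
Windows ≥ 60 min: 10:00–12:30, 14:00–16:00.
That's 2 windows.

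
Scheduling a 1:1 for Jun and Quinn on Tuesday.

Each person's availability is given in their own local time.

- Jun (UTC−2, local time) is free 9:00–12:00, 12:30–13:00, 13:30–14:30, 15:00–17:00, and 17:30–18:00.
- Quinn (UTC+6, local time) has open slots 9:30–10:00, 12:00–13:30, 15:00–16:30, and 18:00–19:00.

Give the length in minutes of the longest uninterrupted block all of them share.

60 minutes

Jun → UTC: 11:00–14:00, 14:30–15:00, 15:30–16:30, 17:00–19:00, 19:30–20:00.
Quinn → UTC: 03:30–04:00, 06:00–07:30, 09:00–10:30, 12:00–13:00.
Jun ∩ Quinn: 12:00–13:00.
Single common window of 60 minutes.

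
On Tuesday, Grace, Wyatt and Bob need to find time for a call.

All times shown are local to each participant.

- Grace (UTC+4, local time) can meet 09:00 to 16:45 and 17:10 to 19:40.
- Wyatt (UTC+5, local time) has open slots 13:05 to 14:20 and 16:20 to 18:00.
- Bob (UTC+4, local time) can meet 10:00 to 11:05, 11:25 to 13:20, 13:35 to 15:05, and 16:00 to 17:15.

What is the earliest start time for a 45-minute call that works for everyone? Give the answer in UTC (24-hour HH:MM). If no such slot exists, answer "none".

08:05

Grace → UTC: 05:00–12:45, 13:10–15:40.
Wyatt → UTC: 08:05–09:20, 11:20–13:00.
Bob → UTC: 06:00–07:05, 07:25–09:20, 09:35–11:05, 12:00–13:15.
Grace ∩ Wyatt: 08:05–09:20, 11:20–12:45.
Grace ∩ Wyatt ∩ Bob: 08:05–09:20, 12:00–12:45.
Windows ≥ 45 min: 08:05–09:20, 12:00–12:45.
Earliest such window starts at 08:05.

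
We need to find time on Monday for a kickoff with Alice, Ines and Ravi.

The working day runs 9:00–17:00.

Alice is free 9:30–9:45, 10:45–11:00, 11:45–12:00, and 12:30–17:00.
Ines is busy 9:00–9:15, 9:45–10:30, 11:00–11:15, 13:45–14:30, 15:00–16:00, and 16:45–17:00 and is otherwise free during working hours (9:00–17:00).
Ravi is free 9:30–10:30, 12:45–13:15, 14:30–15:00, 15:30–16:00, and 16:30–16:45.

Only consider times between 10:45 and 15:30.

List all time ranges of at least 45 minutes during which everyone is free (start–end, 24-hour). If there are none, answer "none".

Ines free within 09:00–17:00: 09:15–09:45, 10:30–11:00, 11:15–13:45, 14:30–15:00, 16:00–16:45.
Alice ∩ Ines: 09:30–09:45, 10:45–11:00, 11:45–12:00, 12:30–13:45, 14:30–15:00, 16:00–16:45.
Alice ∩ Ines ∩ Ravi: 09:30–09:45, 12:45–13:15, 14:30–15:00, 16:30–16:45.
Restricted to 10:45–15:30: 12:45–13:15, 14:30–15:00.
Windows ≥ 45 min: (none).

none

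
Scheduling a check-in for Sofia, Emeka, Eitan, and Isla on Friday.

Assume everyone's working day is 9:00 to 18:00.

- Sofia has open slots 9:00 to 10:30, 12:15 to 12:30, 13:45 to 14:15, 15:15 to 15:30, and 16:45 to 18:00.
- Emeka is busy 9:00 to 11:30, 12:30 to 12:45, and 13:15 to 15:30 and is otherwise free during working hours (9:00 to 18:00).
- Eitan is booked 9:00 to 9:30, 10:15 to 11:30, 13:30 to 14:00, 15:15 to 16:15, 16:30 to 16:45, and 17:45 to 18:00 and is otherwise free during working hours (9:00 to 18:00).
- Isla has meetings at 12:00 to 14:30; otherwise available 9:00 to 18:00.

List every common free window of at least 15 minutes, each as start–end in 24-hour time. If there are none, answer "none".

16:45–17:45

Emeka free within 09:00–18:00: 11:30–12:30, 12:45–13:15, 15:30–18:00.
Eitan free within 09:00–18:00: 09:30–10:15, 11:30–13:30, 14:00–15:15, 16:15–16:30, 16:45–17:45.
Isla free within 09:00–18:00: 09:00–12:00, 14:30–18:00.
Sofia ∩ Emeka: 12:15–12:30, 16:45–18:00.
Sofia ∩ Emeka ∩ Eitan: 12:15–12:30, 16:45–17:45.
Sofia ∩ Emeka ∩ Eitan ∩ Isla: 16:45–17:45.
Windows ≥ 15 min: 16:45–17:45.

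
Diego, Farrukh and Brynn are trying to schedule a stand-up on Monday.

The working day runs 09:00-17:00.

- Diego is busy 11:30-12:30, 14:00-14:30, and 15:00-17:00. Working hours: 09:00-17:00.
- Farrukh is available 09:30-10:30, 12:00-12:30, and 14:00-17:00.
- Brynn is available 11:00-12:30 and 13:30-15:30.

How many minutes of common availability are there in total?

30 minutes

Diego free within 09:00–17:00: 09:00–11:30, 12:30–14:00, 14:30–15:00.
Diego ∩ Farrukh: 09:30–10:30, 14:30–15:00.
Diego ∩ Farrukh ∩ Brynn: 14:30–15:00.
Total common minutes: 30.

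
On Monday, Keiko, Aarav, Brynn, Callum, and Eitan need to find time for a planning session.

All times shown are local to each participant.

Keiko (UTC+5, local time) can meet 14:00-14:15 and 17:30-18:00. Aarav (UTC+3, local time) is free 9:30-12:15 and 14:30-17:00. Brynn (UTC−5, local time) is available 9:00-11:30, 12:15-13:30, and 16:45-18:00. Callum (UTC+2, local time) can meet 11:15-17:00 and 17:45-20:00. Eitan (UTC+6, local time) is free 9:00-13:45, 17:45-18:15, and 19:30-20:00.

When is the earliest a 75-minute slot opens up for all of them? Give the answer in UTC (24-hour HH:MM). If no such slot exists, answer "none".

none

Keiko → UTC: 09:00–09:15, 12:30–13:00.
Aarav → UTC: 06:30–09:15, 11:30–14:00.
Brynn → UTC: 14:00–16:30, 17:15–18:30, 21:45–23:00.
Callum → UTC: 09:15–15:00, 15:45–18:00.
Eitan → UTC: 03:00–07:45, 11:45–12:15, 13:30–14:00.
Keiko ∩ Aarav: 09:00–09:15, 12:30–13:00.
Keiko ∩ Aarav ∩ Brynn: (none).
Keiko ∩ Aarav ∩ Brynn ∩ Callum: (none).
Keiko ∩ Aarav ∩ Brynn ∩ Callum ∩ Eitan: (none).
Windows ≥ 75 min: (none).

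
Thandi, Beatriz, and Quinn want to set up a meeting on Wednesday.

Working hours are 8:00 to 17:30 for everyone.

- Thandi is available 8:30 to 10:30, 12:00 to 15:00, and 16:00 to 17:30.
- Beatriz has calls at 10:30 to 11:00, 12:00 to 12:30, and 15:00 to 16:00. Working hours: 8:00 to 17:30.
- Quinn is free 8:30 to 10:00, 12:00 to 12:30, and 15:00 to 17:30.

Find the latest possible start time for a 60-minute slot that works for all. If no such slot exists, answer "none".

Beatriz free within 08:00–17:30: 08:00–10:30, 11:00–12:00, 12:30–15:00, 16:00–17:30.
Thandi ∩ Beatriz: 08:30–10:30, 12:30–15:00, 16:00–17:30.
Thandi ∩ Beatriz ∩ Quinn: 08:30–10:00, 16:00–17:30.
Windows ≥ 60 min: 08:30–10:00, 16:00–17:30.
Latest start in the last window 16:00–17:30 is 17:30 − 60 min = 16:30.

16:30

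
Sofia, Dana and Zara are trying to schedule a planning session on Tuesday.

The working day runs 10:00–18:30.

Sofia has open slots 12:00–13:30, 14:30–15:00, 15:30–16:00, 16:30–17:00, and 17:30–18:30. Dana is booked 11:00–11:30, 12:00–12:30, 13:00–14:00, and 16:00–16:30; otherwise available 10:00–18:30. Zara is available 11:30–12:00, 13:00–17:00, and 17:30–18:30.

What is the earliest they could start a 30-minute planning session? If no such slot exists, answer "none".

Dana free within 10:00–18:30: 10:00–11:00, 11:30–12:00, 12:30–13:00, 14:00–16:00, 16:30–18:30.
Sofia ∩ Dana: 12:30–13:00, 14:30–15:00, 15:30–16:00, 16:30–17:00, 17:30–18:30.
Sofia ∩ Dana ∩ Zara: 14:30–15:00, 15:30–16:00, 16:30–17:00, 17:30–18:30.
Windows ≥ 30 min: 14:30–15:00, 15:30–16:00, 16:30–17:00, 17:30–18:30.
Earliest such window starts at 14:30.

14:30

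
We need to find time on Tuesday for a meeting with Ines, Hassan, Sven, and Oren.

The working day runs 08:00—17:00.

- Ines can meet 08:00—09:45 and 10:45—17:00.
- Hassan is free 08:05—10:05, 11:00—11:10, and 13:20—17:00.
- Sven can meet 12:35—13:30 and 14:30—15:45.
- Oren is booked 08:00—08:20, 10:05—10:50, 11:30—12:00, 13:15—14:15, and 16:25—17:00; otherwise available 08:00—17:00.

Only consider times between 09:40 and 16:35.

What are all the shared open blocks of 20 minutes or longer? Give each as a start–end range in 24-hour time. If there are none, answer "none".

14:30–15:45

Oren free within 08:00–17:00: 08:20–10:05, 10:50–11:30, 12:00–13:15, 14:15–16:25.
Ines ∩ Hassan: 08:05–09:45, 11:00–11:10, 13:20–17:00.
Ines ∩ Hassan ∩ Sven: 13:20–13:30, 14:30–15:45.
Ines ∩ Hassan ∩ Sven ∩ Oren: 14:30–15:45.
Restricted to 09:40–16:35: 14:30–15:45.
Windows ≥ 20 min: 14:30–15:45.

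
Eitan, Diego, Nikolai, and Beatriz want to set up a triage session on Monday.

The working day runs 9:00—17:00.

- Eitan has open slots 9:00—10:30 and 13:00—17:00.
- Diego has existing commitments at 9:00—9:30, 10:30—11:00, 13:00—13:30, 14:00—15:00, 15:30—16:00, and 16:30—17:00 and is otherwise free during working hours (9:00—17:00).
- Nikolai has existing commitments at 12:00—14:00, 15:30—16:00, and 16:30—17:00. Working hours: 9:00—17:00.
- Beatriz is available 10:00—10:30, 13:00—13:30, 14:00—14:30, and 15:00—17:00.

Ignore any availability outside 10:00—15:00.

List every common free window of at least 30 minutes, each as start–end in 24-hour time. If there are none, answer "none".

10:00–10:30

Diego free within 09:00–17:00: 09:30–10:30, 11:00–13:00, 13:30–14:00, 15:00–15:30, 16:00–16:30.
Nikolai free within 09:00–17:00: 09:00–12:00, 14:00–15:30, 16:00–16:30.
Eitan ∩ Diego: 09:30–10:30, 13:30–14:00, 15:00–15:30, 16:00–16:30.
Eitan ∩ Diego ∩ Nikolai: 09:30–10:30, 15:00–15:30, 16:00–16:30.
Eitan ∩ Diego ∩ Nikolai ∩ Beatriz: 10:00–10:30, 15:00–15:30, 16:00–16:30.
Restricted to 10:00–15:00: 10:00–10:30.
Windows ≥ 30 min: 10:00–10:30.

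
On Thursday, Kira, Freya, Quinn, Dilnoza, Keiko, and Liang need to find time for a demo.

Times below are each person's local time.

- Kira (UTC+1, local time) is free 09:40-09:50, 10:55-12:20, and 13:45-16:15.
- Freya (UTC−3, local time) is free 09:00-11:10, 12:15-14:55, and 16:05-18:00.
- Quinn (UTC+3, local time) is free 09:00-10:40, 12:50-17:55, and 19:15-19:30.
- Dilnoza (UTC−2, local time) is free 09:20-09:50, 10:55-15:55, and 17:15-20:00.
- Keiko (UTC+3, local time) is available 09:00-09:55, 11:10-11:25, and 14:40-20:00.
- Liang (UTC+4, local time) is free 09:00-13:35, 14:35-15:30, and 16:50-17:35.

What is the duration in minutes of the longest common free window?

40 minutes

Kira → UTC: 08:40–08:50, 09:55–11:20, 12:45–15:15.
Freya → UTC: 12:00–14:10, 15:15–17:55, 19:05–21:00.
Quinn → UTC: 06:00–07:40, 09:50–14:55, 16:15–16:30.
Dilnoza → UTC: 11:20–11:50, 12:55–17:55, 19:15–22:00.
Keiko → UTC: 06:00–06:55, 08:10–08:25, 11:40–17:00.
Liang → UTC: 05:00–09:35, 10:35–11:30, 12:50–13:35.
Kira ∩ Freya: 12:45–14:10.
Kira ∩ Freya ∩ Quinn: 12:45–14:10.
Kira ∩ Freya ∩ Quinn ∩ Dilnoza: 12:55–14:10.
Kira ∩ Freya ∩ Quinn ∩ Dilnoza ∩ Keiko: 12:55–14:10.
Kira ∩ Freya ∩ Quinn ∩ Dilnoza ∩ Keiko ∩ Liang: 12:55–13:35.
Single common window of 40 minutes.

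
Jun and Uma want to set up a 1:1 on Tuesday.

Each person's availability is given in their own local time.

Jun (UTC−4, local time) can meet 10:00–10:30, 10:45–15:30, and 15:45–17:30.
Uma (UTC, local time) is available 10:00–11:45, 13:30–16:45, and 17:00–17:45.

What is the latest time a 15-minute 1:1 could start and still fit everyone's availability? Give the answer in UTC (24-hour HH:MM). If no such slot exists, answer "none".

Jun → UTC: 14:00–14:30, 14:45–19:30, 19:45–21:30.
Uma → UTC: 10:00–11:45, 13:30–16:45, 17:00–17:45.
Jun ∩ Uma: 14:00–14:30, 14:45–16:45, 17:00–17:45.
Windows ≥ 15 min: 14:00–14:30, 14:45–16:45, 17:00–17:45.
Latest start in the last window 17:00–17:45 is 17:45 − 15 min = 17:30.

17:30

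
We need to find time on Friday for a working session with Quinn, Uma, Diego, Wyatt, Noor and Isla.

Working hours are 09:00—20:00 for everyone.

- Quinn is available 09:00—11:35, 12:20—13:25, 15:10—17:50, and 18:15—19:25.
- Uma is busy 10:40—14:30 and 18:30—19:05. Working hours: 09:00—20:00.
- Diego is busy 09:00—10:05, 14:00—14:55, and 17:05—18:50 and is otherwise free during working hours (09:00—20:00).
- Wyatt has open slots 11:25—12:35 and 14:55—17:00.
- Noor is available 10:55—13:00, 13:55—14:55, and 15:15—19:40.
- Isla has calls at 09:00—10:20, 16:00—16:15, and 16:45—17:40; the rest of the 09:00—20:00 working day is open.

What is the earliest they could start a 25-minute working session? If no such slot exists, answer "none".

15:15

Uma free within 09:00–20:00: 09:00–10:40, 14:30–18:30, 19:05–20:00.
Diego free within 09:00–20:00: 10:05–14:00, 14:55–17:05, 18:50–20:00.
Isla free within 09:00–20:00: 10:20–16:00, 16:15–16:45, 17:40–20:00.
Quinn ∩ Uma: 09:00–10:40, 15:10–17:50, 18:15–18:30, 19:05–19:25.
Quinn ∩ Uma ∩ Diego: 10:05–10:40, 15:10–17:05, 19:05–19:25.
Quinn ∩ Uma ∩ Diego ∩ Wyatt: 15:10–17:00.
Quinn ∩ Uma ∩ Diego ∩ Wyatt ∩ Noor: 15:15–17:00.
Quinn ∩ Uma ∩ Diego ∩ Wyatt ∩ Noor ∩ Isla: 15:15–16:00, 16:15–16:45.
Windows ≥ 25 min: 15:15–16:00, 16:15–16:45.
Earliest such window starts at 15:15.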